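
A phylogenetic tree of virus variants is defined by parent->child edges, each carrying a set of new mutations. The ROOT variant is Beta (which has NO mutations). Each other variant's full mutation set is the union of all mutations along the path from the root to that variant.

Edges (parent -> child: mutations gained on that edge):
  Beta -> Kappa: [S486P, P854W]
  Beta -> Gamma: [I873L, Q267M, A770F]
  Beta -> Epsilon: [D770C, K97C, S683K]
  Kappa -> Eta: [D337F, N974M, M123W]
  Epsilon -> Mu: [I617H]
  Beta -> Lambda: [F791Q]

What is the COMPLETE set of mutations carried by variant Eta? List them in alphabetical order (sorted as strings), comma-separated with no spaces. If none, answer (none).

Answer: D337F,M123W,N974M,P854W,S486P

Derivation:
At Beta: gained [] -> total []
At Kappa: gained ['S486P', 'P854W'] -> total ['P854W', 'S486P']
At Eta: gained ['D337F', 'N974M', 'M123W'] -> total ['D337F', 'M123W', 'N974M', 'P854W', 'S486P']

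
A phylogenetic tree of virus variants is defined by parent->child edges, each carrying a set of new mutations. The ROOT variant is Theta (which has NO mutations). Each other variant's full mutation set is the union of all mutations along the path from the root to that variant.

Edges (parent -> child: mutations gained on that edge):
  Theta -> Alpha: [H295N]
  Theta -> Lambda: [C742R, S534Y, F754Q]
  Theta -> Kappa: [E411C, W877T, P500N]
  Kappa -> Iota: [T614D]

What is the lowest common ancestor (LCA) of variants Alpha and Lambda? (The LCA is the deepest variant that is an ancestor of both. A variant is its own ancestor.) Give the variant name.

Answer: Theta

Derivation:
Path from root to Alpha: Theta -> Alpha
  ancestors of Alpha: {Theta, Alpha}
Path from root to Lambda: Theta -> Lambda
  ancestors of Lambda: {Theta, Lambda}
Common ancestors: {Theta}
Walk up from Lambda: Lambda (not in ancestors of Alpha), Theta (in ancestors of Alpha)
Deepest common ancestor (LCA) = Theta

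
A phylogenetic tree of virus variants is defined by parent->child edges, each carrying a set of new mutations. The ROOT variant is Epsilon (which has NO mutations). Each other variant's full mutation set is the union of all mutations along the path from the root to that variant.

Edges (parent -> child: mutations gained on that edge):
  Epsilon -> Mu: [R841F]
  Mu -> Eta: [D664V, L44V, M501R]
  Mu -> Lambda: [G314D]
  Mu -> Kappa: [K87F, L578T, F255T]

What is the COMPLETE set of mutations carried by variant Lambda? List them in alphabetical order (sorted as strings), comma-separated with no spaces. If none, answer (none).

At Epsilon: gained [] -> total []
At Mu: gained ['R841F'] -> total ['R841F']
At Lambda: gained ['G314D'] -> total ['G314D', 'R841F']

Answer: G314D,R841F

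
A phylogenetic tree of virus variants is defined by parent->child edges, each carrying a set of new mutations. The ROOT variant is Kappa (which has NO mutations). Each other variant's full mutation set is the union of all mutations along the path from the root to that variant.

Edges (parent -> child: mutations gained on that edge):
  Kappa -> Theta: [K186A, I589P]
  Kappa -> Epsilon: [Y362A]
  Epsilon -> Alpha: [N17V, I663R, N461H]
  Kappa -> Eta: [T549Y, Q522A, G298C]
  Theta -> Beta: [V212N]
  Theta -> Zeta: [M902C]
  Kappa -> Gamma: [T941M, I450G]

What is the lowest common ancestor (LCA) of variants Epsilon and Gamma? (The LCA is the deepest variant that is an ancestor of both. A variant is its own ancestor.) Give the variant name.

Answer: Kappa

Derivation:
Path from root to Epsilon: Kappa -> Epsilon
  ancestors of Epsilon: {Kappa, Epsilon}
Path from root to Gamma: Kappa -> Gamma
  ancestors of Gamma: {Kappa, Gamma}
Common ancestors: {Kappa}
Walk up from Gamma: Gamma (not in ancestors of Epsilon), Kappa (in ancestors of Epsilon)
Deepest common ancestor (LCA) = Kappa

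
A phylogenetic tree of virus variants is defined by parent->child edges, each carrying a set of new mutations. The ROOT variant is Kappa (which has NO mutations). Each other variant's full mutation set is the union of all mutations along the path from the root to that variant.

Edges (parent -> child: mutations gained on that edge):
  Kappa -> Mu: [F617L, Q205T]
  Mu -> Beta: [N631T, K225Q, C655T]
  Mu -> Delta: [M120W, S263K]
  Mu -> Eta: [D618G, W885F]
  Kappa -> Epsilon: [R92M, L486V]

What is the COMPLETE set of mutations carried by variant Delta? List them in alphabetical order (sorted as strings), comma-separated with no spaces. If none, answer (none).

Answer: F617L,M120W,Q205T,S263K

Derivation:
At Kappa: gained [] -> total []
At Mu: gained ['F617L', 'Q205T'] -> total ['F617L', 'Q205T']
At Delta: gained ['M120W', 'S263K'] -> total ['F617L', 'M120W', 'Q205T', 'S263K']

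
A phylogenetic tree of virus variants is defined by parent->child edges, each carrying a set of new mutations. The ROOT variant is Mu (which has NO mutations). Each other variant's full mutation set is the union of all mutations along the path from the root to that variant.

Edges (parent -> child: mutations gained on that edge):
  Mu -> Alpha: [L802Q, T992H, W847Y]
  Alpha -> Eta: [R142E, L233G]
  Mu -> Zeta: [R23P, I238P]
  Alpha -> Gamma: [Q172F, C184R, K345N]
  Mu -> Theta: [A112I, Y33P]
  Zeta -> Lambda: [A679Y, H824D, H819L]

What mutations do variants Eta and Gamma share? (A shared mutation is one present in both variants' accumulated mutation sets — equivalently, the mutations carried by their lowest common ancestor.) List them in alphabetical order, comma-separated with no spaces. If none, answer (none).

Answer: L802Q,T992H,W847Y

Derivation:
Accumulating mutations along path to Eta:
  At Mu: gained [] -> total []
  At Alpha: gained ['L802Q', 'T992H', 'W847Y'] -> total ['L802Q', 'T992H', 'W847Y']
  At Eta: gained ['R142E', 'L233G'] -> total ['L233G', 'L802Q', 'R142E', 'T992H', 'W847Y']
Mutations(Eta) = ['L233G', 'L802Q', 'R142E', 'T992H', 'W847Y']
Accumulating mutations along path to Gamma:
  At Mu: gained [] -> total []
  At Alpha: gained ['L802Q', 'T992H', 'W847Y'] -> total ['L802Q', 'T992H', 'W847Y']
  At Gamma: gained ['Q172F', 'C184R', 'K345N'] -> total ['C184R', 'K345N', 'L802Q', 'Q172F', 'T992H', 'W847Y']
Mutations(Gamma) = ['C184R', 'K345N', 'L802Q', 'Q172F', 'T992H', 'W847Y']
Intersection: ['L233G', 'L802Q', 'R142E', 'T992H', 'W847Y'] ∩ ['C184R', 'K345N', 'L802Q', 'Q172F', 'T992H', 'W847Y'] = ['L802Q', 'T992H', 'W847Y']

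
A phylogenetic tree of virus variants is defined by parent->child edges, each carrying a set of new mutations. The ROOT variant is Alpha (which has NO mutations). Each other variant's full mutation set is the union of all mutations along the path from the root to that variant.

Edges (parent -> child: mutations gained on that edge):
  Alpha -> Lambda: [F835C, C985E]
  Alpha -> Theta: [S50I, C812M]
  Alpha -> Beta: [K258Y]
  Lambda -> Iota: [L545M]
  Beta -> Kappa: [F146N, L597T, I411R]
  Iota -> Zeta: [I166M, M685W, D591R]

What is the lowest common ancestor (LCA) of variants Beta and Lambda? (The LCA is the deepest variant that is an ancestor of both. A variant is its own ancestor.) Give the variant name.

Answer: Alpha

Derivation:
Path from root to Beta: Alpha -> Beta
  ancestors of Beta: {Alpha, Beta}
Path from root to Lambda: Alpha -> Lambda
  ancestors of Lambda: {Alpha, Lambda}
Common ancestors: {Alpha}
Walk up from Lambda: Lambda (not in ancestors of Beta), Alpha (in ancestors of Beta)
Deepest common ancestor (LCA) = Alpha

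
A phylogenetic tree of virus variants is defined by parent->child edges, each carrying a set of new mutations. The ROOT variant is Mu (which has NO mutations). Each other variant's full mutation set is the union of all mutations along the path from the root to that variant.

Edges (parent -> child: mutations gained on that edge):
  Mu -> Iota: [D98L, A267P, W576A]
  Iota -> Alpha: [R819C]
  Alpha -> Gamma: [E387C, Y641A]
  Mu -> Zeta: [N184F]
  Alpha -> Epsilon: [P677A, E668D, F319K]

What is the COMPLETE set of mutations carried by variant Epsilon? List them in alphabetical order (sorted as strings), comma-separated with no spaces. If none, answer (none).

Answer: A267P,D98L,E668D,F319K,P677A,R819C,W576A

Derivation:
At Mu: gained [] -> total []
At Iota: gained ['D98L', 'A267P', 'W576A'] -> total ['A267P', 'D98L', 'W576A']
At Alpha: gained ['R819C'] -> total ['A267P', 'D98L', 'R819C', 'W576A']
At Epsilon: gained ['P677A', 'E668D', 'F319K'] -> total ['A267P', 'D98L', 'E668D', 'F319K', 'P677A', 'R819C', 'W576A']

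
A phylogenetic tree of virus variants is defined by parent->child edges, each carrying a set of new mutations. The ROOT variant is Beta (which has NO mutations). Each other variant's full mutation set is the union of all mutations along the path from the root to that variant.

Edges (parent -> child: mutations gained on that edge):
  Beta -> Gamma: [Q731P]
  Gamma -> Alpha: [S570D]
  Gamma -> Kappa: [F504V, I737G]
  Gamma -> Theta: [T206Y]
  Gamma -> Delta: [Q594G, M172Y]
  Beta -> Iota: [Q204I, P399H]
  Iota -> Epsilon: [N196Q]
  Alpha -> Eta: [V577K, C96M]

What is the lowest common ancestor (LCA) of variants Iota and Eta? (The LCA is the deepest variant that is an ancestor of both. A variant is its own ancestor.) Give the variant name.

Path from root to Iota: Beta -> Iota
  ancestors of Iota: {Beta, Iota}
Path from root to Eta: Beta -> Gamma -> Alpha -> Eta
  ancestors of Eta: {Beta, Gamma, Alpha, Eta}
Common ancestors: {Beta}
Walk up from Eta: Eta (not in ancestors of Iota), Alpha (not in ancestors of Iota), Gamma (not in ancestors of Iota), Beta (in ancestors of Iota)
Deepest common ancestor (LCA) = Beta

Answer: Beta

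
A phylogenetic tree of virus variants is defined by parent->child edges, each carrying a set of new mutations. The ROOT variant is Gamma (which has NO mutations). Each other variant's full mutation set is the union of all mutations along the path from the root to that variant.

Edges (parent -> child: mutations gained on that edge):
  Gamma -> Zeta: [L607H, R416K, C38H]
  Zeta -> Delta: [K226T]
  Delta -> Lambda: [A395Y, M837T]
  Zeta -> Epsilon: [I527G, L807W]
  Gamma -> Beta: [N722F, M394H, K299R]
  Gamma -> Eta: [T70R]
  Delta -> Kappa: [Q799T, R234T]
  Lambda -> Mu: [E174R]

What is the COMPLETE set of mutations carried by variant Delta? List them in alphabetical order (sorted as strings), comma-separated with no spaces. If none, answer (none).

Answer: C38H,K226T,L607H,R416K

Derivation:
At Gamma: gained [] -> total []
At Zeta: gained ['L607H', 'R416K', 'C38H'] -> total ['C38H', 'L607H', 'R416K']
At Delta: gained ['K226T'] -> total ['C38H', 'K226T', 'L607H', 'R416K']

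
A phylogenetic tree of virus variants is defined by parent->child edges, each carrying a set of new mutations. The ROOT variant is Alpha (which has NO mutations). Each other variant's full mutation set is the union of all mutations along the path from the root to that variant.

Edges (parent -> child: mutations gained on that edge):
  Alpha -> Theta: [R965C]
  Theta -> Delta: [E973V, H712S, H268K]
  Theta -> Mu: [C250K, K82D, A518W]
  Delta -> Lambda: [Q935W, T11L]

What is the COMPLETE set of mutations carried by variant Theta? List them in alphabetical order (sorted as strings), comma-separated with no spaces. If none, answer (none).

Answer: R965C

Derivation:
At Alpha: gained [] -> total []
At Theta: gained ['R965C'] -> total ['R965C']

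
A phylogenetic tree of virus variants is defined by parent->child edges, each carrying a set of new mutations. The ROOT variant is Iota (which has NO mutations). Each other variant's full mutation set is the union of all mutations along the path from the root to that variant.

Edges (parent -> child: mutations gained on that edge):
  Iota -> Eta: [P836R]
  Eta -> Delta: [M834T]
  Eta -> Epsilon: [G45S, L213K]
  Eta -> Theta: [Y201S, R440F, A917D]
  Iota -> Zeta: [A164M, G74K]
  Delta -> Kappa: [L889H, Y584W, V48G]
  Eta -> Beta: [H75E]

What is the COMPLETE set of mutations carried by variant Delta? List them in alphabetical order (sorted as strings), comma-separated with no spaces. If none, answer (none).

At Iota: gained [] -> total []
At Eta: gained ['P836R'] -> total ['P836R']
At Delta: gained ['M834T'] -> total ['M834T', 'P836R']

Answer: M834T,P836R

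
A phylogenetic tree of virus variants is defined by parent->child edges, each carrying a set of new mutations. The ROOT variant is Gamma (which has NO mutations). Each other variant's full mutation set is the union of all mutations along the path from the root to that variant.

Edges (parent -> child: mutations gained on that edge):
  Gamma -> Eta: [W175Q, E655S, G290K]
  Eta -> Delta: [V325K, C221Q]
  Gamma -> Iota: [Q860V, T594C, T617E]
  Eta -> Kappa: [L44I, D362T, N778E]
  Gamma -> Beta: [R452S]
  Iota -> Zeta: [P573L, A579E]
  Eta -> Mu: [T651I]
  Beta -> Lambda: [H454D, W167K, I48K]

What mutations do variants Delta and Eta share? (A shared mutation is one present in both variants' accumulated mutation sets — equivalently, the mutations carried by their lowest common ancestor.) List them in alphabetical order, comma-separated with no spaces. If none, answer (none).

Answer: E655S,G290K,W175Q

Derivation:
Accumulating mutations along path to Delta:
  At Gamma: gained [] -> total []
  At Eta: gained ['W175Q', 'E655S', 'G290K'] -> total ['E655S', 'G290K', 'W175Q']
  At Delta: gained ['V325K', 'C221Q'] -> total ['C221Q', 'E655S', 'G290K', 'V325K', 'W175Q']
Mutations(Delta) = ['C221Q', 'E655S', 'G290K', 'V325K', 'W175Q']
Accumulating mutations along path to Eta:
  At Gamma: gained [] -> total []
  At Eta: gained ['W175Q', 'E655S', 'G290K'] -> total ['E655S', 'G290K', 'W175Q']
Mutations(Eta) = ['E655S', 'G290K', 'W175Q']
Intersection: ['C221Q', 'E655S', 'G290K', 'V325K', 'W175Q'] ∩ ['E655S', 'G290K', 'W175Q'] = ['E655S', 'G290K', 'W175Q']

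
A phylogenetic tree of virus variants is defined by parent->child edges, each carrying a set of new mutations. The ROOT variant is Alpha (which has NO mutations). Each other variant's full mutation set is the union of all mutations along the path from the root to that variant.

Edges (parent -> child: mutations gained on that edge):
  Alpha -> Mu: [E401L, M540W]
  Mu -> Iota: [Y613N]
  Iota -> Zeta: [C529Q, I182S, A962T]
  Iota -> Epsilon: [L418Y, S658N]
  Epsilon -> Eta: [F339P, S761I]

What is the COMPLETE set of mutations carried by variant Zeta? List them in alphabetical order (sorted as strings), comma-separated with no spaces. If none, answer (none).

Answer: A962T,C529Q,E401L,I182S,M540W,Y613N

Derivation:
At Alpha: gained [] -> total []
At Mu: gained ['E401L', 'M540W'] -> total ['E401L', 'M540W']
At Iota: gained ['Y613N'] -> total ['E401L', 'M540W', 'Y613N']
At Zeta: gained ['C529Q', 'I182S', 'A962T'] -> total ['A962T', 'C529Q', 'E401L', 'I182S', 'M540W', 'Y613N']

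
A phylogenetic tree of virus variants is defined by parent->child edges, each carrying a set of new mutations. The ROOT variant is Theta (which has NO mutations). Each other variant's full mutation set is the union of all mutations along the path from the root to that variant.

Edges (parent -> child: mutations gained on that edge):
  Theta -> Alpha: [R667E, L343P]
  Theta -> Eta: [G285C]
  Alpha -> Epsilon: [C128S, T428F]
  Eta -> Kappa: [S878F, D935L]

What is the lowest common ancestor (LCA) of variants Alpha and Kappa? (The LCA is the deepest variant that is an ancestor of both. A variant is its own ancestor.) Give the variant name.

Path from root to Alpha: Theta -> Alpha
  ancestors of Alpha: {Theta, Alpha}
Path from root to Kappa: Theta -> Eta -> Kappa
  ancestors of Kappa: {Theta, Eta, Kappa}
Common ancestors: {Theta}
Walk up from Kappa: Kappa (not in ancestors of Alpha), Eta (not in ancestors of Alpha), Theta (in ancestors of Alpha)
Deepest common ancestor (LCA) = Theta

Answer: Theta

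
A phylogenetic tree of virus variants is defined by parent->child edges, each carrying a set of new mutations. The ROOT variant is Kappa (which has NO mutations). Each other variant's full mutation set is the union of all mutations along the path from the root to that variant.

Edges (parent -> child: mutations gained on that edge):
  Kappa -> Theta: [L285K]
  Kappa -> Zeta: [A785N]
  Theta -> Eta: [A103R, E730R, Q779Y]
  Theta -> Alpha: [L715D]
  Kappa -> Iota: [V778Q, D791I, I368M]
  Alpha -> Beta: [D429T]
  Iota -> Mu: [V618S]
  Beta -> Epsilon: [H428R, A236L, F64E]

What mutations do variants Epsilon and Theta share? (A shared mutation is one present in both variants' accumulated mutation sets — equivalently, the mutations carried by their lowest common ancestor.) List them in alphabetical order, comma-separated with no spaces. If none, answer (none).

Answer: L285K

Derivation:
Accumulating mutations along path to Epsilon:
  At Kappa: gained [] -> total []
  At Theta: gained ['L285K'] -> total ['L285K']
  At Alpha: gained ['L715D'] -> total ['L285K', 'L715D']
  At Beta: gained ['D429T'] -> total ['D429T', 'L285K', 'L715D']
  At Epsilon: gained ['H428R', 'A236L', 'F64E'] -> total ['A236L', 'D429T', 'F64E', 'H428R', 'L285K', 'L715D']
Mutations(Epsilon) = ['A236L', 'D429T', 'F64E', 'H428R', 'L285K', 'L715D']
Accumulating mutations along path to Theta:
  At Kappa: gained [] -> total []
  At Theta: gained ['L285K'] -> total ['L285K']
Mutations(Theta) = ['L285K']
Intersection: ['A236L', 'D429T', 'F64E', 'H428R', 'L285K', 'L715D'] ∩ ['L285K'] = ['L285K']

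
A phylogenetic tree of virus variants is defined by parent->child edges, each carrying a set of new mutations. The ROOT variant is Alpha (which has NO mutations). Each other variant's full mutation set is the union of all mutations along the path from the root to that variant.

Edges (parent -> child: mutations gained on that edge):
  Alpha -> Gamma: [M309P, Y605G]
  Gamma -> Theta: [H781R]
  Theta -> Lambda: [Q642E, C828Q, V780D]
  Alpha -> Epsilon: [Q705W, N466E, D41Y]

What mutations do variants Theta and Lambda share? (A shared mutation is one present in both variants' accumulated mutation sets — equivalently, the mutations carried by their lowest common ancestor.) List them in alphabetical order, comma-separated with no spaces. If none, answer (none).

Accumulating mutations along path to Theta:
  At Alpha: gained [] -> total []
  At Gamma: gained ['M309P', 'Y605G'] -> total ['M309P', 'Y605G']
  At Theta: gained ['H781R'] -> total ['H781R', 'M309P', 'Y605G']
Mutations(Theta) = ['H781R', 'M309P', 'Y605G']
Accumulating mutations along path to Lambda:
  At Alpha: gained [] -> total []
  At Gamma: gained ['M309P', 'Y605G'] -> total ['M309P', 'Y605G']
  At Theta: gained ['H781R'] -> total ['H781R', 'M309P', 'Y605G']
  At Lambda: gained ['Q642E', 'C828Q', 'V780D'] -> total ['C828Q', 'H781R', 'M309P', 'Q642E', 'V780D', 'Y605G']
Mutations(Lambda) = ['C828Q', 'H781R', 'M309P', 'Q642E', 'V780D', 'Y605G']
Intersection: ['H781R', 'M309P', 'Y605G'] ∩ ['C828Q', 'H781R', 'M309P', 'Q642E', 'V780D', 'Y605G'] = ['H781R', 'M309P', 'Y605G']

Answer: H781R,M309P,Y605G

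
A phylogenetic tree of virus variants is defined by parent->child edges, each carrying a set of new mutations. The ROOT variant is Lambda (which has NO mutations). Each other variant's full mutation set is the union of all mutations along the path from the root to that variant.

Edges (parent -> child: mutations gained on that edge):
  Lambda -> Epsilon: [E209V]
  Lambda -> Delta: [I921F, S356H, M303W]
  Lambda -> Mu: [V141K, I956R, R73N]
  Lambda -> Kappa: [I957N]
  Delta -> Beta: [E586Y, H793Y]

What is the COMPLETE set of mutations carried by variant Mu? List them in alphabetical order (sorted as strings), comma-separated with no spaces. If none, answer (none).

Answer: I956R,R73N,V141K

Derivation:
At Lambda: gained [] -> total []
At Mu: gained ['V141K', 'I956R', 'R73N'] -> total ['I956R', 'R73N', 'V141K']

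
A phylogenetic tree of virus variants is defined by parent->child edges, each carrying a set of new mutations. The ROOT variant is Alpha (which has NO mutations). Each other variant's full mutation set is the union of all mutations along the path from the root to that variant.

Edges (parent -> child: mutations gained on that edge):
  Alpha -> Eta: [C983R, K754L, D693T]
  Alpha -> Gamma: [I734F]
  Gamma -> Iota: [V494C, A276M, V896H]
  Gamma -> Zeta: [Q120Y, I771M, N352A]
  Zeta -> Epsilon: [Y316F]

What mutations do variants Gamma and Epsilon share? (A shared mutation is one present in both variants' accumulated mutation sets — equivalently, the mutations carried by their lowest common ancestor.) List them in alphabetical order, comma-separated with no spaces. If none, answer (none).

Accumulating mutations along path to Gamma:
  At Alpha: gained [] -> total []
  At Gamma: gained ['I734F'] -> total ['I734F']
Mutations(Gamma) = ['I734F']
Accumulating mutations along path to Epsilon:
  At Alpha: gained [] -> total []
  At Gamma: gained ['I734F'] -> total ['I734F']
  At Zeta: gained ['Q120Y', 'I771M', 'N352A'] -> total ['I734F', 'I771M', 'N352A', 'Q120Y']
  At Epsilon: gained ['Y316F'] -> total ['I734F', 'I771M', 'N352A', 'Q120Y', 'Y316F']
Mutations(Epsilon) = ['I734F', 'I771M', 'N352A', 'Q120Y', 'Y316F']
Intersection: ['I734F'] ∩ ['I734F', 'I771M', 'N352A', 'Q120Y', 'Y316F'] = ['I734F']

Answer: I734F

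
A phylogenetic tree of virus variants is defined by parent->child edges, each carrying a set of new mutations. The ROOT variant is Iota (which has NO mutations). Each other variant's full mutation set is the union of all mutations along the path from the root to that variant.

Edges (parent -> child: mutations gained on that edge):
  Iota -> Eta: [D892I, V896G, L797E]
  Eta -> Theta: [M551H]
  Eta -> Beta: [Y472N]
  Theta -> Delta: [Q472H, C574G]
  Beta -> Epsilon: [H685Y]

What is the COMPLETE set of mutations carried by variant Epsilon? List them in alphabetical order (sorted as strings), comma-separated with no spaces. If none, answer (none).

Answer: D892I,H685Y,L797E,V896G,Y472N

Derivation:
At Iota: gained [] -> total []
At Eta: gained ['D892I', 'V896G', 'L797E'] -> total ['D892I', 'L797E', 'V896G']
At Beta: gained ['Y472N'] -> total ['D892I', 'L797E', 'V896G', 'Y472N']
At Epsilon: gained ['H685Y'] -> total ['D892I', 'H685Y', 'L797E', 'V896G', 'Y472N']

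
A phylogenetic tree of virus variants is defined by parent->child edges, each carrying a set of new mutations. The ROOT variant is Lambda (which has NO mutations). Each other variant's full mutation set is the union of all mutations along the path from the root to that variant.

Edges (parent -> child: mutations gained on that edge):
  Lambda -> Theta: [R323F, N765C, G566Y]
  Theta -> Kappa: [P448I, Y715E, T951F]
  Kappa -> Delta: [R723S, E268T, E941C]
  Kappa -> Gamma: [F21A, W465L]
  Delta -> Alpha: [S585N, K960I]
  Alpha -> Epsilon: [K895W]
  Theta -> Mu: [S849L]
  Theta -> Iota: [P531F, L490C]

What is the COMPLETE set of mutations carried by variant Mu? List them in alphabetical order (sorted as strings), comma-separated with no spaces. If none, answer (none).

Answer: G566Y,N765C,R323F,S849L

Derivation:
At Lambda: gained [] -> total []
At Theta: gained ['R323F', 'N765C', 'G566Y'] -> total ['G566Y', 'N765C', 'R323F']
At Mu: gained ['S849L'] -> total ['G566Y', 'N765C', 'R323F', 'S849L']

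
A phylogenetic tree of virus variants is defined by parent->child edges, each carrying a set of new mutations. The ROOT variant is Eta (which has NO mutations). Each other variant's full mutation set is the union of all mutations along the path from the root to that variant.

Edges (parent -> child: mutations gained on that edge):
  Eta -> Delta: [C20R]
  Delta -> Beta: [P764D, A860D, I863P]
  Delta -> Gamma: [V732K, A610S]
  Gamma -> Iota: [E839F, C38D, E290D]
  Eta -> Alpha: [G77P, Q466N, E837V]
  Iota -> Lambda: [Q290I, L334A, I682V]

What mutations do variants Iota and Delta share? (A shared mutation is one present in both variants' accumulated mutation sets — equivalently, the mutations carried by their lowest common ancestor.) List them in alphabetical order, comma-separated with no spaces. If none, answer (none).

Accumulating mutations along path to Iota:
  At Eta: gained [] -> total []
  At Delta: gained ['C20R'] -> total ['C20R']
  At Gamma: gained ['V732K', 'A610S'] -> total ['A610S', 'C20R', 'V732K']
  At Iota: gained ['E839F', 'C38D', 'E290D'] -> total ['A610S', 'C20R', 'C38D', 'E290D', 'E839F', 'V732K']
Mutations(Iota) = ['A610S', 'C20R', 'C38D', 'E290D', 'E839F', 'V732K']
Accumulating mutations along path to Delta:
  At Eta: gained [] -> total []
  At Delta: gained ['C20R'] -> total ['C20R']
Mutations(Delta) = ['C20R']
Intersection: ['A610S', 'C20R', 'C38D', 'E290D', 'E839F', 'V732K'] ∩ ['C20R'] = ['C20R']

Answer: C20R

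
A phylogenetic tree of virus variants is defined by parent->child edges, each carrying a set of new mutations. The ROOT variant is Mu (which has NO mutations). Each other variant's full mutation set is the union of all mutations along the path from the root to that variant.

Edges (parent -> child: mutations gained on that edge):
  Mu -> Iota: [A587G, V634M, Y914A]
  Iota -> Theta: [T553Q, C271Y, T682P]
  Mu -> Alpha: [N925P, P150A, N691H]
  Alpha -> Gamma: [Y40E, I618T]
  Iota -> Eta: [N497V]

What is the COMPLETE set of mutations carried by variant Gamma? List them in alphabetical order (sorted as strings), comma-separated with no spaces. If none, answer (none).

At Mu: gained [] -> total []
At Alpha: gained ['N925P', 'P150A', 'N691H'] -> total ['N691H', 'N925P', 'P150A']
At Gamma: gained ['Y40E', 'I618T'] -> total ['I618T', 'N691H', 'N925P', 'P150A', 'Y40E']

Answer: I618T,N691H,N925P,P150A,Y40E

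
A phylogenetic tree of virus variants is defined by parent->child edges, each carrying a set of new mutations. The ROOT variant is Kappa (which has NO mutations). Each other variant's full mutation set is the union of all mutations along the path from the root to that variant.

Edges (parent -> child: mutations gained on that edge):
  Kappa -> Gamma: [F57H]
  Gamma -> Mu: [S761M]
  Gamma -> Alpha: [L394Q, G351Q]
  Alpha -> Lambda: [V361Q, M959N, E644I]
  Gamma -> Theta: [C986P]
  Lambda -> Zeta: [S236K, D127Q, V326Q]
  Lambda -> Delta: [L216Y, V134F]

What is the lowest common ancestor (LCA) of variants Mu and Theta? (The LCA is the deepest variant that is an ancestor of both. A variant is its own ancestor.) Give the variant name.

Path from root to Mu: Kappa -> Gamma -> Mu
  ancestors of Mu: {Kappa, Gamma, Mu}
Path from root to Theta: Kappa -> Gamma -> Theta
  ancestors of Theta: {Kappa, Gamma, Theta}
Common ancestors: {Kappa, Gamma}
Walk up from Theta: Theta (not in ancestors of Mu), Gamma (in ancestors of Mu), Kappa (in ancestors of Mu)
Deepest common ancestor (LCA) = Gamma

Answer: Gamma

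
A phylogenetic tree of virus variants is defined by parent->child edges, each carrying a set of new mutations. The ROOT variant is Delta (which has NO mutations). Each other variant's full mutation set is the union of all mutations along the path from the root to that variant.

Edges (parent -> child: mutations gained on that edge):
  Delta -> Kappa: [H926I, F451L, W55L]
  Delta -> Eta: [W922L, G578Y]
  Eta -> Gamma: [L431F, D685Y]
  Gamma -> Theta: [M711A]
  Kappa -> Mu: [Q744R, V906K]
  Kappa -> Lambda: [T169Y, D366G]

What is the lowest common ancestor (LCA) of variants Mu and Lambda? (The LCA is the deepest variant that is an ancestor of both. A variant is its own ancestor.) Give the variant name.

Path from root to Mu: Delta -> Kappa -> Mu
  ancestors of Mu: {Delta, Kappa, Mu}
Path from root to Lambda: Delta -> Kappa -> Lambda
  ancestors of Lambda: {Delta, Kappa, Lambda}
Common ancestors: {Delta, Kappa}
Walk up from Lambda: Lambda (not in ancestors of Mu), Kappa (in ancestors of Mu), Delta (in ancestors of Mu)
Deepest common ancestor (LCA) = Kappa

Answer: Kappa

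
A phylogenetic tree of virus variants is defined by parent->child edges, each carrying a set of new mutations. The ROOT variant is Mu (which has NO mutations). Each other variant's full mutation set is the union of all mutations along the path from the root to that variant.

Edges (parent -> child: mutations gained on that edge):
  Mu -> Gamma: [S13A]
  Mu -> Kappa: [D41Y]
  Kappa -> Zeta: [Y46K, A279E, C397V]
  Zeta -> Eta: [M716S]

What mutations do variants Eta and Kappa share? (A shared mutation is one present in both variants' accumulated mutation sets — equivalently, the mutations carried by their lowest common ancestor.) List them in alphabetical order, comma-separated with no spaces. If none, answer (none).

Answer: D41Y

Derivation:
Accumulating mutations along path to Eta:
  At Mu: gained [] -> total []
  At Kappa: gained ['D41Y'] -> total ['D41Y']
  At Zeta: gained ['Y46K', 'A279E', 'C397V'] -> total ['A279E', 'C397V', 'D41Y', 'Y46K']
  At Eta: gained ['M716S'] -> total ['A279E', 'C397V', 'D41Y', 'M716S', 'Y46K']
Mutations(Eta) = ['A279E', 'C397V', 'D41Y', 'M716S', 'Y46K']
Accumulating mutations along path to Kappa:
  At Mu: gained [] -> total []
  At Kappa: gained ['D41Y'] -> total ['D41Y']
Mutations(Kappa) = ['D41Y']
Intersection: ['A279E', 'C397V', 'D41Y', 'M716S', 'Y46K'] ∩ ['D41Y'] = ['D41Y']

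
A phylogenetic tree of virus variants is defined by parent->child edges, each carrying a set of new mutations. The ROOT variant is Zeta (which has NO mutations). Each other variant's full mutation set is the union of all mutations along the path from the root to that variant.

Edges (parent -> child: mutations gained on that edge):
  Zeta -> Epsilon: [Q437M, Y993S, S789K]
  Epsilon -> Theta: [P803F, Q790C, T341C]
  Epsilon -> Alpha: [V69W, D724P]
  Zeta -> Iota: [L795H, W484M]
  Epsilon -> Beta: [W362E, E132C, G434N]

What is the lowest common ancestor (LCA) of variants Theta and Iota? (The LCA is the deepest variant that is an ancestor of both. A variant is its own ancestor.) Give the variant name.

Answer: Zeta

Derivation:
Path from root to Theta: Zeta -> Epsilon -> Theta
  ancestors of Theta: {Zeta, Epsilon, Theta}
Path from root to Iota: Zeta -> Iota
  ancestors of Iota: {Zeta, Iota}
Common ancestors: {Zeta}
Walk up from Iota: Iota (not in ancestors of Theta), Zeta (in ancestors of Theta)
Deepest common ancestor (LCA) = Zeta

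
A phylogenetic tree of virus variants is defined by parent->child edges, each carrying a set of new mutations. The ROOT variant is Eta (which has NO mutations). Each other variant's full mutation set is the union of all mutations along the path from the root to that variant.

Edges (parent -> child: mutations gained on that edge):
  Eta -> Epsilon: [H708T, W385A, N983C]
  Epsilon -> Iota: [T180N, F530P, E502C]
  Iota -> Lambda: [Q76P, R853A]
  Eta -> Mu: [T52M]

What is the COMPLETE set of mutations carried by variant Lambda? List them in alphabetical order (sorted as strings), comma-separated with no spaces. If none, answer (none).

Answer: E502C,F530P,H708T,N983C,Q76P,R853A,T180N,W385A

Derivation:
At Eta: gained [] -> total []
At Epsilon: gained ['H708T', 'W385A', 'N983C'] -> total ['H708T', 'N983C', 'W385A']
At Iota: gained ['T180N', 'F530P', 'E502C'] -> total ['E502C', 'F530P', 'H708T', 'N983C', 'T180N', 'W385A']
At Lambda: gained ['Q76P', 'R853A'] -> total ['E502C', 'F530P', 'H708T', 'N983C', 'Q76P', 'R853A', 'T180N', 'W385A']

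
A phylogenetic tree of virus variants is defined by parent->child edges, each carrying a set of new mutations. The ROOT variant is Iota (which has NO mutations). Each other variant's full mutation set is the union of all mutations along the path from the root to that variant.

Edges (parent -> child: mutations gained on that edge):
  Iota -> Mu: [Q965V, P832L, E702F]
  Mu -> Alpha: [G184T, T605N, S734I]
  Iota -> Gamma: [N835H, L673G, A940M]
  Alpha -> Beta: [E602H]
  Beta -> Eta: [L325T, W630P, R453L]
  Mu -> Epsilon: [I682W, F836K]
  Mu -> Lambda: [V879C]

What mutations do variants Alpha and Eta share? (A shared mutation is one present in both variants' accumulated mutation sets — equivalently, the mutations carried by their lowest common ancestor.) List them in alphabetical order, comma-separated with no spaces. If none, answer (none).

Answer: E702F,G184T,P832L,Q965V,S734I,T605N

Derivation:
Accumulating mutations along path to Alpha:
  At Iota: gained [] -> total []
  At Mu: gained ['Q965V', 'P832L', 'E702F'] -> total ['E702F', 'P832L', 'Q965V']
  At Alpha: gained ['G184T', 'T605N', 'S734I'] -> total ['E702F', 'G184T', 'P832L', 'Q965V', 'S734I', 'T605N']
Mutations(Alpha) = ['E702F', 'G184T', 'P832L', 'Q965V', 'S734I', 'T605N']
Accumulating mutations along path to Eta:
  At Iota: gained [] -> total []
  At Mu: gained ['Q965V', 'P832L', 'E702F'] -> total ['E702F', 'P832L', 'Q965V']
  At Alpha: gained ['G184T', 'T605N', 'S734I'] -> total ['E702F', 'G184T', 'P832L', 'Q965V', 'S734I', 'T605N']
  At Beta: gained ['E602H'] -> total ['E602H', 'E702F', 'G184T', 'P832L', 'Q965V', 'S734I', 'T605N']
  At Eta: gained ['L325T', 'W630P', 'R453L'] -> total ['E602H', 'E702F', 'G184T', 'L325T', 'P832L', 'Q965V', 'R453L', 'S734I', 'T605N', 'W630P']
Mutations(Eta) = ['E602H', 'E702F', 'G184T', 'L325T', 'P832L', 'Q965V', 'R453L', 'S734I', 'T605N', 'W630P']
Intersection: ['E702F', 'G184T', 'P832L', 'Q965V', 'S734I', 'T605N'] ∩ ['E602H', 'E702F', 'G184T', 'L325T', 'P832L', 'Q965V', 'R453L', 'S734I', 'T605N', 'W630P'] = ['E702F', 'G184T', 'P832L', 'Q965V', 'S734I', 'T605N']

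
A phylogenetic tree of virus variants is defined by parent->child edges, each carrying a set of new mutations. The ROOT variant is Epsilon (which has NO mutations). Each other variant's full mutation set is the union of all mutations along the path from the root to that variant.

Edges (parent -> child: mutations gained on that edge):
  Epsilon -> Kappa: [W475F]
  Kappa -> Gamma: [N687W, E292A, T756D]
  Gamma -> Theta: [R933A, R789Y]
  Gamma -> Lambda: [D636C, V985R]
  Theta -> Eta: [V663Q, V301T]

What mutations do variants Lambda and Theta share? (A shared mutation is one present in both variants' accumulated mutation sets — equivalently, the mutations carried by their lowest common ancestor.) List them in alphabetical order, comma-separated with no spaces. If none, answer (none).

Accumulating mutations along path to Lambda:
  At Epsilon: gained [] -> total []
  At Kappa: gained ['W475F'] -> total ['W475F']
  At Gamma: gained ['N687W', 'E292A', 'T756D'] -> total ['E292A', 'N687W', 'T756D', 'W475F']
  At Lambda: gained ['D636C', 'V985R'] -> total ['D636C', 'E292A', 'N687W', 'T756D', 'V985R', 'W475F']
Mutations(Lambda) = ['D636C', 'E292A', 'N687W', 'T756D', 'V985R', 'W475F']
Accumulating mutations along path to Theta:
  At Epsilon: gained [] -> total []
  At Kappa: gained ['W475F'] -> total ['W475F']
  At Gamma: gained ['N687W', 'E292A', 'T756D'] -> total ['E292A', 'N687W', 'T756D', 'W475F']
  At Theta: gained ['R933A', 'R789Y'] -> total ['E292A', 'N687W', 'R789Y', 'R933A', 'T756D', 'W475F']
Mutations(Theta) = ['E292A', 'N687W', 'R789Y', 'R933A', 'T756D', 'W475F']
Intersection: ['D636C', 'E292A', 'N687W', 'T756D', 'V985R', 'W475F'] ∩ ['E292A', 'N687W', 'R789Y', 'R933A', 'T756D', 'W475F'] = ['E292A', 'N687W', 'T756D', 'W475F']

Answer: E292A,N687W,T756D,W475F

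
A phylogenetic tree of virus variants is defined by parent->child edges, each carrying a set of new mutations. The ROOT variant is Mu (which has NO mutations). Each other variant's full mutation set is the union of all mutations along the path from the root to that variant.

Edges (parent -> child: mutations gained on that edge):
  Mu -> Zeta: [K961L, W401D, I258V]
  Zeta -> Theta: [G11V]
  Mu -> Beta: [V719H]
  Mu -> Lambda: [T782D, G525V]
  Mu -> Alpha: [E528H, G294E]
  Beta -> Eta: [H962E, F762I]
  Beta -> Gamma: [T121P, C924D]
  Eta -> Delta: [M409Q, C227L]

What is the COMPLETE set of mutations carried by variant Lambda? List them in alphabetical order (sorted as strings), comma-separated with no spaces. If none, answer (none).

At Mu: gained [] -> total []
At Lambda: gained ['T782D', 'G525V'] -> total ['G525V', 'T782D']

Answer: G525V,T782D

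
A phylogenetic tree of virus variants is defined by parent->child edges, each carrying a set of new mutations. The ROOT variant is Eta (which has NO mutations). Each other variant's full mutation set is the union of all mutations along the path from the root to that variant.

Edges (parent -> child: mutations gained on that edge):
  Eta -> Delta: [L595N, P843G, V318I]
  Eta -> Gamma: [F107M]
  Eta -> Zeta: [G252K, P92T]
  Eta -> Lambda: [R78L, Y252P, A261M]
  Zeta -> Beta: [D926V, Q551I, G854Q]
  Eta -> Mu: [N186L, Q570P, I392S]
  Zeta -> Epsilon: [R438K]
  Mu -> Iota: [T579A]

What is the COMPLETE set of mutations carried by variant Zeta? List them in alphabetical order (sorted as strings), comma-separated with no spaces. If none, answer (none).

Answer: G252K,P92T

Derivation:
At Eta: gained [] -> total []
At Zeta: gained ['G252K', 'P92T'] -> total ['G252K', 'P92T']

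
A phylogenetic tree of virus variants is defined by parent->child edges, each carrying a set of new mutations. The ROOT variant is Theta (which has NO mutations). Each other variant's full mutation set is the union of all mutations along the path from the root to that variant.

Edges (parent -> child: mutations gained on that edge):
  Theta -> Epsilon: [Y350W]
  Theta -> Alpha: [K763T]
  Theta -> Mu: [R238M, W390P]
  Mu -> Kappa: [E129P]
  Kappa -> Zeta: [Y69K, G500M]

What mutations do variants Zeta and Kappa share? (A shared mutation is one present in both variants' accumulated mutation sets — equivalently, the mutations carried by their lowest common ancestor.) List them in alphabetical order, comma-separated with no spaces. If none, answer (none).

Accumulating mutations along path to Zeta:
  At Theta: gained [] -> total []
  At Mu: gained ['R238M', 'W390P'] -> total ['R238M', 'W390P']
  At Kappa: gained ['E129P'] -> total ['E129P', 'R238M', 'W390P']
  At Zeta: gained ['Y69K', 'G500M'] -> total ['E129P', 'G500M', 'R238M', 'W390P', 'Y69K']
Mutations(Zeta) = ['E129P', 'G500M', 'R238M', 'W390P', 'Y69K']
Accumulating mutations along path to Kappa:
  At Theta: gained [] -> total []
  At Mu: gained ['R238M', 'W390P'] -> total ['R238M', 'W390P']
  At Kappa: gained ['E129P'] -> total ['E129P', 'R238M', 'W390P']
Mutations(Kappa) = ['E129P', 'R238M', 'W390P']
Intersection: ['E129P', 'G500M', 'R238M', 'W390P', 'Y69K'] ∩ ['E129P', 'R238M', 'W390P'] = ['E129P', 'R238M', 'W390P']

Answer: E129P,R238M,W390P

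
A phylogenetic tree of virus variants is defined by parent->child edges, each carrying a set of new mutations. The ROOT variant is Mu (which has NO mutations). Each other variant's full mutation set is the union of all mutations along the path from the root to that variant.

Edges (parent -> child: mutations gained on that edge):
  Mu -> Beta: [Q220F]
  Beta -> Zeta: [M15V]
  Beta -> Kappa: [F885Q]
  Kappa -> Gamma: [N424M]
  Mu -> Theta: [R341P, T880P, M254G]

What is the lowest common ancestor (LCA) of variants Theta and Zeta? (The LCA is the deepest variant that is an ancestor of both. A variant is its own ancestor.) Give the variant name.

Answer: Mu

Derivation:
Path from root to Theta: Mu -> Theta
  ancestors of Theta: {Mu, Theta}
Path from root to Zeta: Mu -> Beta -> Zeta
  ancestors of Zeta: {Mu, Beta, Zeta}
Common ancestors: {Mu}
Walk up from Zeta: Zeta (not in ancestors of Theta), Beta (not in ancestors of Theta), Mu (in ancestors of Theta)
Deepest common ancestor (LCA) = Mu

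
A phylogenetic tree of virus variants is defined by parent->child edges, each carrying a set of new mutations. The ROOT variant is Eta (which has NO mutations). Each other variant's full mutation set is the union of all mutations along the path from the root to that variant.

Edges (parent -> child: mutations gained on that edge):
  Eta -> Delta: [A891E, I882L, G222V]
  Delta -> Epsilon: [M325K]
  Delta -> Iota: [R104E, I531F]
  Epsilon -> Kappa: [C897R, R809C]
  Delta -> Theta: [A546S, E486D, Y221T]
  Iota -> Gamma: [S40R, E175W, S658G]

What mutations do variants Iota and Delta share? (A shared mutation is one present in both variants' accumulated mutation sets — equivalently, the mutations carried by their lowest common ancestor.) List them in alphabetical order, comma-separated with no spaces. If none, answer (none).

Accumulating mutations along path to Iota:
  At Eta: gained [] -> total []
  At Delta: gained ['A891E', 'I882L', 'G222V'] -> total ['A891E', 'G222V', 'I882L']
  At Iota: gained ['R104E', 'I531F'] -> total ['A891E', 'G222V', 'I531F', 'I882L', 'R104E']
Mutations(Iota) = ['A891E', 'G222V', 'I531F', 'I882L', 'R104E']
Accumulating mutations along path to Delta:
  At Eta: gained [] -> total []
  At Delta: gained ['A891E', 'I882L', 'G222V'] -> total ['A891E', 'G222V', 'I882L']
Mutations(Delta) = ['A891E', 'G222V', 'I882L']
Intersection: ['A891E', 'G222V', 'I531F', 'I882L', 'R104E'] ∩ ['A891E', 'G222V', 'I882L'] = ['A891E', 'G222V', 'I882L']

Answer: A891E,G222V,I882L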